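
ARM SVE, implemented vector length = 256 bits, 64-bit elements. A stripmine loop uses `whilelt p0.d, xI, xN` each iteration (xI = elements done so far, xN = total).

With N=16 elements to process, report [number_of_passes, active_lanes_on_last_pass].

lane count: 256 div 64 = 4
16 elements at 4/iter → 4 passes, remainder 4 on the last

[iterations, last_vl] = [4, 4]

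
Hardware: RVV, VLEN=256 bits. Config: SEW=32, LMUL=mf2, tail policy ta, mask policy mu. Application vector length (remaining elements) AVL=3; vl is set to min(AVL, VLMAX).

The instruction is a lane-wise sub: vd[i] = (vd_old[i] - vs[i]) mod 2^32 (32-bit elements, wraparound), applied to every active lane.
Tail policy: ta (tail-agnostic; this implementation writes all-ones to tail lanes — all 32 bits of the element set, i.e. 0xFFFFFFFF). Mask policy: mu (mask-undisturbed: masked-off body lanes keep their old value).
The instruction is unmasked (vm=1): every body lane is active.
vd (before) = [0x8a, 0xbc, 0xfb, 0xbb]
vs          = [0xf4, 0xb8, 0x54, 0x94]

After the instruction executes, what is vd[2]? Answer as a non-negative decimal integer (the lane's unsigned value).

vd[2] = 167

VLMAX = VLEN×LMUL/SEW = 256×1/2/32 = 4
AVL=3 ≤ VLMAX=4, so vl = 3
  i=0: sub(0x8a,0xf4) → 4294967190
  i=1: sub(0xbc,0xb8) → 4
  i=2: sub(0xfb,0x54) → 167
  i=3: tail/ones → 4294967295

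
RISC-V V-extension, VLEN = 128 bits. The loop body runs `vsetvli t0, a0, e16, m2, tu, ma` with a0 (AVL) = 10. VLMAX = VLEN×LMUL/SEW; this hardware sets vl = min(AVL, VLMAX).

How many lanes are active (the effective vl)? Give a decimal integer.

vl = 10

VLMAX = (128 × 2) / 16 = 16 lanes
AVL=10 ≤ VLMAX=16, so vl = 10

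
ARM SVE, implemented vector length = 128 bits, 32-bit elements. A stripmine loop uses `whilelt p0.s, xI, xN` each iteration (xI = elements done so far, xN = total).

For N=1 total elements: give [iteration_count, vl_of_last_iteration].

lane count: 128 div 32 = 4
1 elements at 4/iter → 1 passes, remainder 1 on the last

[iterations, last_vl] = [1, 1]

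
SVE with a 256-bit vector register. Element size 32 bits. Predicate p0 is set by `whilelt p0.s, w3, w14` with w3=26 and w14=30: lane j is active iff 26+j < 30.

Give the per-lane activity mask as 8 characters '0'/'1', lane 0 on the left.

predicate = 11110000

register lanes = 256/32 = 8
active while 26+j < 30, i.e. j ∈ [0,4) capped at 8 ⇒ 4
bits (lane 0 leftmost): 11110000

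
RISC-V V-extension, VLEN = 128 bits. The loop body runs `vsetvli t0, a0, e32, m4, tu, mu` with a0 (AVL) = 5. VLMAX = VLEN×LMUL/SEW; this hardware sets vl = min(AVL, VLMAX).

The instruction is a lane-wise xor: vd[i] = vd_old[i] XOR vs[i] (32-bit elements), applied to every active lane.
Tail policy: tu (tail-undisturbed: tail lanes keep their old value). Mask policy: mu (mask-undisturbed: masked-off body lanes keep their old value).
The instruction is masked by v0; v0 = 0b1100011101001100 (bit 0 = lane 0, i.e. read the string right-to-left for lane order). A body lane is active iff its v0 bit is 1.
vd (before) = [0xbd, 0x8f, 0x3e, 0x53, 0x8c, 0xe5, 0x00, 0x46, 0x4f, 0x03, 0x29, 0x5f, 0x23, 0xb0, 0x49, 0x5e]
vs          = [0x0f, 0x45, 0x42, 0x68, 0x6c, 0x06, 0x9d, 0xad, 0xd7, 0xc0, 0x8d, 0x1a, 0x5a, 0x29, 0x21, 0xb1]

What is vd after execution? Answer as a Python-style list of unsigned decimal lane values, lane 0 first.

vd = [189, 143, 124, 59, 140, 229, 0, 70, 79, 3, 41, 95, 35, 176, 73, 94]

lanes per group: 128·4/32 = 16
vl = min(AVL, VLMAX) = min(5, 16) = 5
[0] mask-off/keep = 0xbd
[1] mask-off/keep = 0x8f
[2] xor(0x3e,0x42) = 0x7c
[3] xor(0x53,0x68) = 0x3b
[4] mask-off/keep = 0x8c
[5] tail/keep = 0xe5
[6] tail/keep = 0x00
[7] tail/keep = 0x46
[8] tail/keep = 0x4f
[9] tail/keep = 0x03
[10] tail/keep = 0x29
[11] tail/keep = 0x5f
[12] tail/keep = 0x23
[13] tail/keep = 0xb0
[14] tail/keep = 0x49
[15] tail/keep = 0x5e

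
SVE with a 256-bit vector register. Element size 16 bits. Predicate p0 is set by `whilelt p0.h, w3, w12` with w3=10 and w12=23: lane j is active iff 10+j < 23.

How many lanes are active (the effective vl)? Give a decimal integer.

vl = 13

lane count: 256 div 16 = 16
active while 10+j < 23, i.e. j ∈ [0,13) capped at 16 ⇒ 13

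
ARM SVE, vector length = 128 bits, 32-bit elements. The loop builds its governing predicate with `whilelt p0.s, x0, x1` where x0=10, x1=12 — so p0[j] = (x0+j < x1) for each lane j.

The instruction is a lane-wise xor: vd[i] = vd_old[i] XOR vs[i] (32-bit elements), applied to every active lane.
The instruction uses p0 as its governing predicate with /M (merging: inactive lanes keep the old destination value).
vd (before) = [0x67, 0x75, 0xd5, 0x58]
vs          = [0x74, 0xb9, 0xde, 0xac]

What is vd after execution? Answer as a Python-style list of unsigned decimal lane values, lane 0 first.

lane count: 128 div 32 = 4
active while 10+j < 12, i.e. j ∈ [0,2) capped at 4 ⇒ 2
lane  0: xor(0x67,0x74) ⇒ 0x13
lane  1: xor(0x75,0xb9) ⇒ 0xcc
lane  2: tail/keep ⇒ 0xd5
lane  3: tail/keep ⇒ 0x58

vd = [19, 204, 213, 88]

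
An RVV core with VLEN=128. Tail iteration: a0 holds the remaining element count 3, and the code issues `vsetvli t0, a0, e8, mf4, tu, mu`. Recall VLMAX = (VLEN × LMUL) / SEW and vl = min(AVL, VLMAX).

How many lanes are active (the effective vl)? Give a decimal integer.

VLMAX = (128 × 1/4) / 8 = 4 lanes
AVL=3 ≤ VLMAX=4, so vl = 3

vl = 3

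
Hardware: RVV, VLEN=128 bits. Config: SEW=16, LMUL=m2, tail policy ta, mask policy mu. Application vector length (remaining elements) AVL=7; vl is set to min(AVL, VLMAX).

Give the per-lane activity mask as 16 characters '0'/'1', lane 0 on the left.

lanes per group: 128·2/16 = 16
vl = min(AVL, VLMAX) = min(7, 16) = 7
bits (lane 0 leftmost): 1111111000000000

predicate = 1111111000000000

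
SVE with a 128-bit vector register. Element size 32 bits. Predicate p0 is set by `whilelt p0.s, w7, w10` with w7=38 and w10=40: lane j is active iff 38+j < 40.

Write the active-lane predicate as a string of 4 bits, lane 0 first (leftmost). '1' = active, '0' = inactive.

predicate = 1100

128-bit reg / 32-bit elem → 4 lanes
whilelt: lane j active iff 38+j < 40 → j < 2 → 2 active
bits (lane 0 leftmost): 1100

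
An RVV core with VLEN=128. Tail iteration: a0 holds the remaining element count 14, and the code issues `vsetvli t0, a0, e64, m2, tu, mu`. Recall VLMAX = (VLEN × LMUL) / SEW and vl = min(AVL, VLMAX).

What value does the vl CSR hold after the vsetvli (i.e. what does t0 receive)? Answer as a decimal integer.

vl = 4

lanes per group: 128·2/64 = 4
AVL=14 > VLMAX=4, so vl = 4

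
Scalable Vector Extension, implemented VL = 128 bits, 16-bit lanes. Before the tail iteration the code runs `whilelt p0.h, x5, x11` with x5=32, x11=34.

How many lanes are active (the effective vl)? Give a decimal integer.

vl = 2

register lanes = 128/16 = 8
active while 32+j < 34, i.e. j ∈ [0,2) capped at 8 ⇒ 2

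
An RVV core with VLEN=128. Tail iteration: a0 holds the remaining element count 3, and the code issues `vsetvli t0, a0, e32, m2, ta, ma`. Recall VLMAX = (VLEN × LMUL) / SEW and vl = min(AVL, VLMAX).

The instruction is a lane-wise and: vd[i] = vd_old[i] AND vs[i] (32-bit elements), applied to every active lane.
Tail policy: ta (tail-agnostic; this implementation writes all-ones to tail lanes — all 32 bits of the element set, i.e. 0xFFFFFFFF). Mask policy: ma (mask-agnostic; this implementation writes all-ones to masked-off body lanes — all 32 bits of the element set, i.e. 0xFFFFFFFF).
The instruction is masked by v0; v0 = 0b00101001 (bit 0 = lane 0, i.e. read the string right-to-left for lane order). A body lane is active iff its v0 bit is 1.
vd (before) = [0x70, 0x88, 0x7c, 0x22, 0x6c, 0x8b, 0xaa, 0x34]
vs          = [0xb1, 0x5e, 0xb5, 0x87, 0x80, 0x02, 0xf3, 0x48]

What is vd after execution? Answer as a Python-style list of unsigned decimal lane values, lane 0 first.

vd = [48, 4294967295, 4294967295, 4294967295, 4294967295, 4294967295, 4294967295, 4294967295]

VLMAX = VLEN×LMUL/SEW = 128×2/32 = 8
AVL=3 ≤ VLMAX=8, so vl = 3
lane  0: and(0x70,0xb1) ⇒ 0x30
lane  1: mask-off/ones ⇒ 0xffffffff
lane  2: mask-off/ones ⇒ 0xffffffff
lane  3: tail/ones ⇒ 0xffffffff
lane  4: tail/ones ⇒ 0xffffffff
lane  5: tail/ones ⇒ 0xffffffff
lane  6: tail/ones ⇒ 0xffffffff
lane  7: tail/ones ⇒ 0xffffffff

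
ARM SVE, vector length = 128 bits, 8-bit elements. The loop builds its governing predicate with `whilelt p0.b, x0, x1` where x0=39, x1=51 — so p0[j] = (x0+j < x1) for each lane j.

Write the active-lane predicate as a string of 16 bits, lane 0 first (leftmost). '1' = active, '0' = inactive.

predicate = 1111111111110000

lane count: 128 div 8 = 16
whilelt: lane j active iff 39+j < 51 → j < 12 → 12 active
bits (lane 0 leftmost): 1111111111110000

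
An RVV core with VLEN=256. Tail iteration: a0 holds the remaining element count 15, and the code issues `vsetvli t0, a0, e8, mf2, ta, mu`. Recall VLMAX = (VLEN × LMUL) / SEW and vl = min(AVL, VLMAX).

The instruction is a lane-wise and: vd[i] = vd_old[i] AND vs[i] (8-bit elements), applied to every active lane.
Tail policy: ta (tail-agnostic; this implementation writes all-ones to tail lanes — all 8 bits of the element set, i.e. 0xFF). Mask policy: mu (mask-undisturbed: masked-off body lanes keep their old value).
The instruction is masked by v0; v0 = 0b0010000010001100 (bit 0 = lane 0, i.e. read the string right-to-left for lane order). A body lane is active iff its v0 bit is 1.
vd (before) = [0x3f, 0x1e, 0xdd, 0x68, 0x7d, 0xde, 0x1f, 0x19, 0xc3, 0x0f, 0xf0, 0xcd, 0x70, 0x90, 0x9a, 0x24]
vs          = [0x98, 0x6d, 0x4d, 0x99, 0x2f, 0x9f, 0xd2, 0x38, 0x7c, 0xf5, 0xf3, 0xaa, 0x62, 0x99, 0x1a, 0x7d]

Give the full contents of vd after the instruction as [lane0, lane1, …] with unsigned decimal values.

lanes per group: 256·1/2/8 = 16
vl = min(AVL, VLMAX) = min(15, 16) = 15
[0] mask-off/keep = 0x3f
[1] mask-off/keep = 0x1e
[2] and(0xdd,0x4d) = 0x4d
[3] and(0x68,0x99) = 0x08
[4] mask-off/keep = 0x7d
[5] mask-off/keep = 0xde
[6] mask-off/keep = 0x1f
[7] and(0x19,0x38) = 0x18
[8] mask-off/keep = 0xc3
[9] mask-off/keep = 0x0f
[10] mask-off/keep = 0xf0
[11] mask-off/keep = 0xcd
[12] mask-off/keep = 0x70
[13] and(0x90,0x99) = 0x90
[14] mask-off/keep = 0x9a
[15] tail/ones = 0xff

vd = [63, 30, 77, 8, 125, 222, 31, 24, 195, 15, 240, 205, 112, 144, 154, 255]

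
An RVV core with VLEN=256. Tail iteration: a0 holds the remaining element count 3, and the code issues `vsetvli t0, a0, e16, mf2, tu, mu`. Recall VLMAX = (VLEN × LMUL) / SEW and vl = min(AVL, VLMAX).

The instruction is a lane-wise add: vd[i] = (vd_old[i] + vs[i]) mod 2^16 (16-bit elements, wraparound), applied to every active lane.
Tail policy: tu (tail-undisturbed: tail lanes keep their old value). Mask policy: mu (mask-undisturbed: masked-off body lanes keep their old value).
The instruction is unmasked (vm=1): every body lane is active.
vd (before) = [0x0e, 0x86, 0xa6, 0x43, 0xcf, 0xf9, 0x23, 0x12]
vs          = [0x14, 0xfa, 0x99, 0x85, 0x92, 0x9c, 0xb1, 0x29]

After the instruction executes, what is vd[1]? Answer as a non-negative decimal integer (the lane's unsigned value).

vd[1] = 384

lanes per group: 256·1/2/16 = 8
vl = min(AVL, VLMAX) = min(3, 8) = 3
lane  0: add(0x0e,0x14) ⇒ 0x22
lane  1: add(0x86,0xfa) ⇒ 0x180
lane  2: add(0xa6,0x99) ⇒ 0x13f
lane  3: tail/keep ⇒ 0x43
lane  4: tail/keep ⇒ 0xcf
lane  5: tail/keep ⇒ 0xf9
lane  6: tail/keep ⇒ 0x23
lane  7: tail/keep ⇒ 0x12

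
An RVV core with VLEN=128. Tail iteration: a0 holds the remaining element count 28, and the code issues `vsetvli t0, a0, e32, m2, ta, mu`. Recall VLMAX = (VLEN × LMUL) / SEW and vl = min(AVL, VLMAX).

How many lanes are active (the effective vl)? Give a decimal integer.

vl = 8

VLMAX = VLEN×LMUL/SEW = 128×2/32 = 8
AVL=28 > VLMAX=8, so vl = 8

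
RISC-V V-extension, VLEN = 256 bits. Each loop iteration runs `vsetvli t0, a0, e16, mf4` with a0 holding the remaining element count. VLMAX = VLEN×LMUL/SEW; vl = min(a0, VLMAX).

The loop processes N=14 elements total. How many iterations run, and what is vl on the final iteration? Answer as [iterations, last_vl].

VLMAX = VLEN×LMUL/SEW = 256×1/4/16 = 4
14 elements at 4/iter → 4 passes, remainder 2 on the last

[iterations, last_vl] = [4, 2]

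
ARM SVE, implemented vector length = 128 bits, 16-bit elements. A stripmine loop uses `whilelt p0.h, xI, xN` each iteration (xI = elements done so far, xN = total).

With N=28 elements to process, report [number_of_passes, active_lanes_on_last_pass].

register lanes = 128/16 = 8
iterations = ceil(28/8) = 4; final-pass vl = 4

[iterations, last_vl] = [4, 4]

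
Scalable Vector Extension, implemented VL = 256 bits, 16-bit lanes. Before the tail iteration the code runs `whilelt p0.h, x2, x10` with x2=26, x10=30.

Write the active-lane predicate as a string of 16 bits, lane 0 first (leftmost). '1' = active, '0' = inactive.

predicate = 1111000000000000

256-bit reg / 16-bit elem → 16 lanes
p0[j] = (26+j < 30); true for j=0..3 → 4 lanes set
bits (lane 0 leftmost): 1111000000000000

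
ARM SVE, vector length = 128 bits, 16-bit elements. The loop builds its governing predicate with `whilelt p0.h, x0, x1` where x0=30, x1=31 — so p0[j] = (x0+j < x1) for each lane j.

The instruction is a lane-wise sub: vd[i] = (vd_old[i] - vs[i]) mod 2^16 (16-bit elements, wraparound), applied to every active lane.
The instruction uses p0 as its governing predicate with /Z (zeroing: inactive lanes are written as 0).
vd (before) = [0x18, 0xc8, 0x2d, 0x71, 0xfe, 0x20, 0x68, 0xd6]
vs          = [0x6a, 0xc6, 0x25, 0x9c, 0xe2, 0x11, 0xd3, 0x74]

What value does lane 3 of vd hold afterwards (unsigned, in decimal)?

vd[3] = 0

register lanes = 128/16 = 8
whilelt: lane j active iff 30+j < 31 → j < 1 → 1 active
lane  0: sub(0x18,0x6a) ⇒ 0xffae
lane  1: tail/zero ⇒ 0x00
lane  2: tail/zero ⇒ 0x00
lane  3: tail/zero ⇒ 0x00
lane  4: tail/zero ⇒ 0x00
lane  5: tail/zero ⇒ 0x00
lane  6: tail/zero ⇒ 0x00
lane  7: tail/zero ⇒ 0x00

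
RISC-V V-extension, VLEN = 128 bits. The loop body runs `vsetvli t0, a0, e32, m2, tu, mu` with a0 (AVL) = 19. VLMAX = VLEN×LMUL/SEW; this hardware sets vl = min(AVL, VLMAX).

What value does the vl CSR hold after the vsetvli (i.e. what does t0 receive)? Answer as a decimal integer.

vl = 8

VLMAX = VLEN×LMUL/SEW = 128×2/32 = 8
vl ← min(19, 8) = 8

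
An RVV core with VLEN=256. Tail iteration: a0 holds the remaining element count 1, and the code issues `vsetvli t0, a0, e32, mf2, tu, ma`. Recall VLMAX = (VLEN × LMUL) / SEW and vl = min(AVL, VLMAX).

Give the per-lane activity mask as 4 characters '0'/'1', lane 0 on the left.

VLMAX = VLEN×LMUL/SEW = 256×1/2/32 = 4
vl = min(AVL, VLMAX) = min(1, 4) = 1
bits (lane 0 leftmost): 1000

predicate = 1000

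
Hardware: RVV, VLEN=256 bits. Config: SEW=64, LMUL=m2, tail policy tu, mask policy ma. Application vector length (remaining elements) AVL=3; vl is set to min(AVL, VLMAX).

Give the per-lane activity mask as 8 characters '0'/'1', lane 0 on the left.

lanes per group: 256·2/64 = 8
vl = min(AVL, VLMAX) = min(3, 8) = 3
bits (lane 0 leftmost): 11100000

predicate = 11100000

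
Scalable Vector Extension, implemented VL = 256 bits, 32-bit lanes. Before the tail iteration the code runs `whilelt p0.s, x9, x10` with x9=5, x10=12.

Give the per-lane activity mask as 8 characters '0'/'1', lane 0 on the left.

predicate = 11111110

256-bit reg / 32-bit elem → 8 lanes
whilelt: lane j active iff 5+j < 12 → j < 7 → 7 active
bits (lane 0 leftmost): 11111110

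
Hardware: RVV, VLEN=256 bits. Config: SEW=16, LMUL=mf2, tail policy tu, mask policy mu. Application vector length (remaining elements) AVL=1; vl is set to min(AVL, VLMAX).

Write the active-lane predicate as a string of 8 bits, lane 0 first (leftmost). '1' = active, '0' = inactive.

VLMAX = VLEN×LMUL/SEW = 256×1/2/16 = 8
vl = min(AVL, VLMAX) = min(1, 8) = 1
bits (lane 0 leftmost): 10000000

predicate = 10000000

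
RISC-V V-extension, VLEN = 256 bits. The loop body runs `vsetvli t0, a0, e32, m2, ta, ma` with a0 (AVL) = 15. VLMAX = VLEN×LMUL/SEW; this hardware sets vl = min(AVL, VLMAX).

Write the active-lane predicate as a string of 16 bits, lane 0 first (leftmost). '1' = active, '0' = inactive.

VLMAX = VLEN×LMUL/SEW = 256×2/32 = 16
vl ← min(15, 16) = 15
bits (lane 0 leftmost): 1111111111111110

predicate = 1111111111111110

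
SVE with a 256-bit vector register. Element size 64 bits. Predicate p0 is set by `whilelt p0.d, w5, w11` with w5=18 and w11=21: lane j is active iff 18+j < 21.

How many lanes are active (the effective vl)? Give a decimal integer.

vl = 3

256-bit reg / 64-bit elem → 4 lanes
whilelt: lane j active iff 18+j < 21 → j < 3 → 3 active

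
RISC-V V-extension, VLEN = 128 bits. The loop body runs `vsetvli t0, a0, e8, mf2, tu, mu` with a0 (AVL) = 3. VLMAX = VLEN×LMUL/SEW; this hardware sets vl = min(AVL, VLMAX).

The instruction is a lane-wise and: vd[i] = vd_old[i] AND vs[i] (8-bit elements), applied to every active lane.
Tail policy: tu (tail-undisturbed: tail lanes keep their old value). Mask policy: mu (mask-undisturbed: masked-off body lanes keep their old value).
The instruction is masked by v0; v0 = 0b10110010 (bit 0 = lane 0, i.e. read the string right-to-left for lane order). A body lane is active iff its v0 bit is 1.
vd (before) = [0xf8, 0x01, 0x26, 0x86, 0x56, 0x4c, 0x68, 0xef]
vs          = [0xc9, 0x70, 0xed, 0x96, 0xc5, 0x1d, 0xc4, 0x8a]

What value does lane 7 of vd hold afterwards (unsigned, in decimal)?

vd[7] = 239

VLMAX = VLEN×LMUL/SEW = 128×1/2/8 = 8
AVL=3 ≤ VLMAX=8, so vl = 3
vd[0] mask-off/keep -> 0xf8
vd[1] and(0x01,0x70) -> 0x00
vd[2] mask-off/keep -> 0x26
vd[3] tail/keep -> 0x86
vd[4] tail/keep -> 0x56
vd[5] tail/keep -> 0x4c
vd[6] tail/keep -> 0x68
vd[7] tail/keep -> 0xef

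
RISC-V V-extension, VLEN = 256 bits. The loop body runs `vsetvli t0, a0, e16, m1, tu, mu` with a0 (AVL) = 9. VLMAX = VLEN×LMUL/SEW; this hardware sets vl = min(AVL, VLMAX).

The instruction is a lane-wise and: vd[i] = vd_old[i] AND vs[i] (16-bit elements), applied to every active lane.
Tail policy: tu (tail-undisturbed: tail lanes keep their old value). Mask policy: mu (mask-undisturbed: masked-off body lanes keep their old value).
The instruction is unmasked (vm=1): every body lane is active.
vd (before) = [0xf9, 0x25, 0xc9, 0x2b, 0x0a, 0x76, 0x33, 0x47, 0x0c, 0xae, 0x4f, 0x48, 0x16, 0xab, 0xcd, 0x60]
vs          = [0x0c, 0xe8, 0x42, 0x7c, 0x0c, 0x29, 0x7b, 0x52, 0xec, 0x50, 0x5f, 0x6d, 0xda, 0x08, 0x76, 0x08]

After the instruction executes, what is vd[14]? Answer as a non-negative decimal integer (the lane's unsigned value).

vd[14] = 205

lanes per group: 256·1/16 = 16
vl ← min(9, 16) = 9
vd[0] and(0xf9,0x0c) -> 0x08
vd[1] and(0x25,0xe8) -> 0x20
vd[2] and(0xc9,0x42) -> 0x40
vd[3] and(0x2b,0x7c) -> 0x28
vd[4] and(0x0a,0x0c) -> 0x08
vd[5] and(0x76,0x29) -> 0x20
vd[6] and(0x33,0x7b) -> 0x33
vd[7] and(0x47,0x52) -> 0x42
vd[8] and(0x0c,0xec) -> 0x0c
vd[9] tail/keep -> 0xae
vd[10] tail/keep -> 0x4f
vd[11] tail/keep -> 0x48
vd[12] tail/keep -> 0x16
vd[13] tail/keep -> 0xab
vd[14] tail/keep -> 0xcd
vd[15] tail/keep -> 0x60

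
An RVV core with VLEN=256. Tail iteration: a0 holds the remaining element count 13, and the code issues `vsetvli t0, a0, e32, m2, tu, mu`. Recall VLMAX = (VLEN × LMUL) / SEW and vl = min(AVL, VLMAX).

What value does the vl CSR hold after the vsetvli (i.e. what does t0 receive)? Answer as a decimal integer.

VLMAX = (256 × 2) / 32 = 16 lanes
vl = min(AVL, VLMAX) = min(13, 16) = 13

vl = 13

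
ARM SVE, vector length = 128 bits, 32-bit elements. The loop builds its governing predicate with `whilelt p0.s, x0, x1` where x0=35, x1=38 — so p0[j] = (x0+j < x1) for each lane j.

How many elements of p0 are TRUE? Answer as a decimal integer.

vl = 3

128-bit reg / 32-bit elem → 4 lanes
active while 35+j < 38, i.e. j ∈ [0,3) capped at 4 ⇒ 3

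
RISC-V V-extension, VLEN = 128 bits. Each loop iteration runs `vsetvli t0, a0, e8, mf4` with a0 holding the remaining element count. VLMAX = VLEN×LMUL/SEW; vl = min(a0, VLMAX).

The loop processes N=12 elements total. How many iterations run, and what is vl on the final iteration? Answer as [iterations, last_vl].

lanes per group: 128·1/4/8 = 4
N=12: ⌈12/4⌉ = 3 iters; last vl = 12 − 2×4 = 4

[iterations, last_vl] = [3, 4]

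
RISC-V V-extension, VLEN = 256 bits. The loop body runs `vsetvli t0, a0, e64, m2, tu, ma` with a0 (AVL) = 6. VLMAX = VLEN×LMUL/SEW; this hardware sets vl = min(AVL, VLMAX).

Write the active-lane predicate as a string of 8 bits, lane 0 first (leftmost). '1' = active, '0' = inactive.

predicate = 11111100

VLMAX = VLEN×LMUL/SEW = 256×2/64 = 8
vl = min(AVL, VLMAX) = min(6, 8) = 6
bits (lane 0 leftmost): 11111100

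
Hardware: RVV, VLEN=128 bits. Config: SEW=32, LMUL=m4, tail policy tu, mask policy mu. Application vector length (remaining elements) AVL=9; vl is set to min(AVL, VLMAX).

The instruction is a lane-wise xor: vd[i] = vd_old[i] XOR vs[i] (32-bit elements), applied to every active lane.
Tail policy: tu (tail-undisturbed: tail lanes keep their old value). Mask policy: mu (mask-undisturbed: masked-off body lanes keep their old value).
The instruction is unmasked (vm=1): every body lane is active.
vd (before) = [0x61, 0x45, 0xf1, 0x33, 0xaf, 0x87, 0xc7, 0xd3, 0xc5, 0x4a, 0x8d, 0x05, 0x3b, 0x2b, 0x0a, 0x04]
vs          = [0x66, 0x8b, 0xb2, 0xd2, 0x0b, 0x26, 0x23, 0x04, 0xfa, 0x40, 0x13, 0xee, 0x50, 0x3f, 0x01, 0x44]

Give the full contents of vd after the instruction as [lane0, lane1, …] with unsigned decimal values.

vd = [7, 206, 67, 225, 164, 161, 228, 215, 63, 74, 141, 5, 59, 43, 10, 4]

VLMAX = (128 × 4) / 32 = 16 lanes
vl = min(AVL, VLMAX) = min(9, 16) = 9
lane  0: xor(0x61,0x66) ⇒ 0x07
lane  1: xor(0x45,0x8b) ⇒ 0xce
lane  2: xor(0xf1,0xb2) ⇒ 0x43
lane  3: xor(0x33,0xd2) ⇒ 0xe1
lane  4: xor(0xaf,0x0b) ⇒ 0xa4
lane  5: xor(0x87,0x26) ⇒ 0xa1
lane  6: xor(0xc7,0x23) ⇒ 0xe4
lane  7: xor(0xd3,0x04) ⇒ 0xd7
lane  8: xor(0xc5,0xfa) ⇒ 0x3f
lane  9: tail/keep ⇒ 0x4a
lane 10: tail/keep ⇒ 0x8d
lane 11: tail/keep ⇒ 0x05
lane 12: tail/keep ⇒ 0x3b
lane 13: tail/keep ⇒ 0x2b
lane 14: tail/keep ⇒ 0x0a
lane 15: tail/keep ⇒ 0x04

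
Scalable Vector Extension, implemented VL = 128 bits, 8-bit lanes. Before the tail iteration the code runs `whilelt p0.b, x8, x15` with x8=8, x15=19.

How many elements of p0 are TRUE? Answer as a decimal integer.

128-bit reg / 8-bit elem → 16 lanes
active while 8+j < 19, i.e. j ∈ [0,11) capped at 16 ⇒ 11

vl = 11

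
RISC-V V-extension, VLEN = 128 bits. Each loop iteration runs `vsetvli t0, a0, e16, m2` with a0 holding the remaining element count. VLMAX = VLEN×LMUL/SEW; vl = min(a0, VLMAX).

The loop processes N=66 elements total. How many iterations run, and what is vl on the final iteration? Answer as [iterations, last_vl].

[iterations, last_vl] = [5, 2]

VLMAX = (128 × 2) / 16 = 16 lanes
iterations = ceil(66/16) = 5; final-pass vl = 2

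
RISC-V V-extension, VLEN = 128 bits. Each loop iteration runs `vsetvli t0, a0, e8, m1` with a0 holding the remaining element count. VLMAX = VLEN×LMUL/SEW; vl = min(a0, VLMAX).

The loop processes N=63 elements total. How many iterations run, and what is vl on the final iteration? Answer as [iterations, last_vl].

[iterations, last_vl] = [4, 15]

VLMAX = (128 × 1) / 8 = 16 lanes
iterations = ceil(63/16) = 4; final-pass vl = 15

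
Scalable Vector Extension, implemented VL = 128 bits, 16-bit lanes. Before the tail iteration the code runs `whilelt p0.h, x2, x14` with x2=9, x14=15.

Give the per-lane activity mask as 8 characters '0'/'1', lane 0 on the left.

register lanes = 128/16 = 8
active while 9+j < 15, i.e. j ∈ [0,6) capped at 8 ⇒ 6
bits (lane 0 leftmost): 11111100

predicate = 11111100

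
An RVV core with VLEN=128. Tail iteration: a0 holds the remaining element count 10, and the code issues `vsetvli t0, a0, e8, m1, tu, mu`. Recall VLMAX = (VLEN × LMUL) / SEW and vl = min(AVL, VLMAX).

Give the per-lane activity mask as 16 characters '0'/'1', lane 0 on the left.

VLMAX = VLEN×LMUL/SEW = 128×1/8 = 16
AVL=10 ≤ VLMAX=16, so vl = 10
bits (lane 0 leftmost): 1111111111000000

predicate = 1111111111000000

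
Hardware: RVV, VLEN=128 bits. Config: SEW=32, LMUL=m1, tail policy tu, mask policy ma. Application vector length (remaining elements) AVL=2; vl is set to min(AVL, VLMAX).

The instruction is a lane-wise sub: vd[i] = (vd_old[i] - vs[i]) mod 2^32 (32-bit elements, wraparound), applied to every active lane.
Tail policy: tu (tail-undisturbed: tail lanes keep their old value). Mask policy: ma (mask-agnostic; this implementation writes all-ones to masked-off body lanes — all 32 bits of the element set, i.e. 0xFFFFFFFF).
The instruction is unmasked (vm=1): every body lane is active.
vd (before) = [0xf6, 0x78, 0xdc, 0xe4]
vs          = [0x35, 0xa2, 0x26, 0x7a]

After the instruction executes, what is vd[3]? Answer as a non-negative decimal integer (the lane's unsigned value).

vd[3] = 228

VLMAX = (128 × 1) / 32 = 4 lanes
vl ← min(2, 4) = 2
[0] sub(0xf6,0x35) = 0xc1
[1] sub(0x78,0xa2) = 0xffffffd6
[2] tail/keep = 0xdc
[3] tail/keep = 0xe4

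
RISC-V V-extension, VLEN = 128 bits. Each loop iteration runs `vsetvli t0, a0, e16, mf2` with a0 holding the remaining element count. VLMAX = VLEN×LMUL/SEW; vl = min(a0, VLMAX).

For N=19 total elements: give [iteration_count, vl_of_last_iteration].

VLMAX = (128 × 1/2) / 16 = 4 lanes
iterations = ceil(19/4) = 5; final-pass vl = 3

[iterations, last_vl] = [5, 3]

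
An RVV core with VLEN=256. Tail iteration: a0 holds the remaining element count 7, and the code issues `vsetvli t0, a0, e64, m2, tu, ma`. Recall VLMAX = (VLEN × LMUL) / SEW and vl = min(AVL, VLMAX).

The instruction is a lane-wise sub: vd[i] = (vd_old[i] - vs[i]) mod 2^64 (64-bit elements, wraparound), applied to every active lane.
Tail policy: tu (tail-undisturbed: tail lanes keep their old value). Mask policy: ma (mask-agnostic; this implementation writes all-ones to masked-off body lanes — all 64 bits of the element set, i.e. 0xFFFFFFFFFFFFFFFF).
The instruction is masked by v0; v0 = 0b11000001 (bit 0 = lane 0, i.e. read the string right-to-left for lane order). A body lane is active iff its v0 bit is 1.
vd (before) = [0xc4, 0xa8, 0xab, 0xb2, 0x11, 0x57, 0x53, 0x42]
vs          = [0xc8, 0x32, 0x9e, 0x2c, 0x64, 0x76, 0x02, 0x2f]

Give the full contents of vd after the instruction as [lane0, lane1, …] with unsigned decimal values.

VLMAX = (256 × 2) / 64 = 8 lanes
AVL=7 ≤ VLMAX=8, so vl = 7
  i=0: sub(0xc4,0xc8) → 18446744073709551612
  i=1: mask-off/ones → 18446744073709551615
  i=2: mask-off/ones → 18446744073709551615
  i=3: mask-off/ones → 18446744073709551615
  i=4: mask-off/ones → 18446744073709551615
  i=5: mask-off/ones → 18446744073709551615
  i=6: sub(0x53,0x02) → 81
  i=7: tail/keep → 66

vd = [18446744073709551612, 18446744073709551615, 18446744073709551615, 18446744073709551615, 18446744073709551615, 18446744073709551615, 81, 66]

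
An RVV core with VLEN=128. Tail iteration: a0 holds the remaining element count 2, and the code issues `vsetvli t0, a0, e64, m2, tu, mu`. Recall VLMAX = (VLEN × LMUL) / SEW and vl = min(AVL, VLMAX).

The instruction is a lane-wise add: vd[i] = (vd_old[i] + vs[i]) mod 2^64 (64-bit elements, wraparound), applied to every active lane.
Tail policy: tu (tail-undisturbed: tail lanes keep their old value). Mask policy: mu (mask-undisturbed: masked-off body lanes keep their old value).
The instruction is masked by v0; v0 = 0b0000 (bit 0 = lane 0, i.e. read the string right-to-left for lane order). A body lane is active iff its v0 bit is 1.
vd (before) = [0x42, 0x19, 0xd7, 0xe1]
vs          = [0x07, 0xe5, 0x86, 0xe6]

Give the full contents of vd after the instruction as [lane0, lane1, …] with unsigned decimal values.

lanes per group: 128·2/64 = 4
vl ← min(2, 4) = 2
vd[0] mask-off/keep -> 0x42
vd[1] mask-off/keep -> 0x19
vd[2] tail/keep -> 0xd7
vd[3] tail/keep -> 0xe1

vd = [66, 25, 215, 225]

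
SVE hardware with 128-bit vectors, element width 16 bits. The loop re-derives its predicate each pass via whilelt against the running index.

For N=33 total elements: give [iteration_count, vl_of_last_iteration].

lane count: 128 div 16 = 8
N=33: ⌈33/8⌉ = 5 iters; last vl = 33 − 4×8 = 1

[iterations, last_vl] = [5, 1]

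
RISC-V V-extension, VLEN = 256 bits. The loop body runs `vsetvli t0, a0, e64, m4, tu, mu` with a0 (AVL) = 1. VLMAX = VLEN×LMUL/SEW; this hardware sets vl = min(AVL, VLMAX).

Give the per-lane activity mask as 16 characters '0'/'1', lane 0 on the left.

predicate = 1000000000000000

VLMAX = (256 × 4) / 64 = 16 lanes
AVL=1 ≤ VLMAX=16, so vl = 1
bits (lane 0 leftmost): 1000000000000000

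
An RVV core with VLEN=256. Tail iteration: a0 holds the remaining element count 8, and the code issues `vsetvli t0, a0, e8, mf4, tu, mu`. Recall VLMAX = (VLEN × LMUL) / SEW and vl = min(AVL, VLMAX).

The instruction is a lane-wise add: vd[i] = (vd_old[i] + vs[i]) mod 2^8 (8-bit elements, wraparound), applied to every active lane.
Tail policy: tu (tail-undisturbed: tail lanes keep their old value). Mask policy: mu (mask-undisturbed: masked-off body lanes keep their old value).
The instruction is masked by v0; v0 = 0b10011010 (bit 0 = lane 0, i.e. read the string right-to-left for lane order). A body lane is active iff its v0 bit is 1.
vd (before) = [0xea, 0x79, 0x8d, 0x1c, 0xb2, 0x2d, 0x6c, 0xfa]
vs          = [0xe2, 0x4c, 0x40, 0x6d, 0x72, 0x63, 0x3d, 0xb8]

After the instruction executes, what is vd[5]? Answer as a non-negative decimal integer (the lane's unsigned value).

VLMAX = VLEN×LMUL/SEW = 256×1/4/8 = 8
vl = min(AVL, VLMAX) = min(8, 8) = 8
vd[0] mask-off/keep -> 0xea
vd[1] add(0x79,0x4c) -> 0xc5
vd[2] mask-off/keep -> 0x8d
vd[3] add(0x1c,0x6d) -> 0x89
vd[4] add(0xb2,0x72) -> 0x24
vd[5] mask-off/keep -> 0x2d
vd[6] mask-off/keep -> 0x6c
vd[7] add(0xfa,0xb8) -> 0xb2

vd[5] = 45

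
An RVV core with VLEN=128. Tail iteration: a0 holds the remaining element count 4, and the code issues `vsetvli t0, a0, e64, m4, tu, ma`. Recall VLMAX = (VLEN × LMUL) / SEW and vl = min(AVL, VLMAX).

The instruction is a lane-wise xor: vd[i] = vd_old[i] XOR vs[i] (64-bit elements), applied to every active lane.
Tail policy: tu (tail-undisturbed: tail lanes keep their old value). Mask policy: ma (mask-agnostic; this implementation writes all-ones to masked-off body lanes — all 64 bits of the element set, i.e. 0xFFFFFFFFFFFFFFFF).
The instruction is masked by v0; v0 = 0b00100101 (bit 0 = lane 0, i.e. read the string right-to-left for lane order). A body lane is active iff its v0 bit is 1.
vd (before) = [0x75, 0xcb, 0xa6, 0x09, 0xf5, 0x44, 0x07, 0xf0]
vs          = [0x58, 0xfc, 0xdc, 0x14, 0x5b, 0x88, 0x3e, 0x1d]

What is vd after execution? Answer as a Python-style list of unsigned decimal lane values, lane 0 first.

VLMAX = VLEN×LMUL/SEW = 128×4/64 = 8
vl ← min(4, 8) = 4
[0] xor(0x75,0x58) = 0x2d
[1] mask-off/ones = 0xffffffffffffffff
[2] xor(0xa6,0xdc) = 0x7a
[3] mask-off/ones = 0xffffffffffffffff
[4] tail/keep = 0xf5
[5] tail/keep = 0x44
[6] tail/keep = 0x07
[7] tail/keep = 0xf0

vd = [45, 18446744073709551615, 122, 18446744073709551615, 245, 68, 7, 240]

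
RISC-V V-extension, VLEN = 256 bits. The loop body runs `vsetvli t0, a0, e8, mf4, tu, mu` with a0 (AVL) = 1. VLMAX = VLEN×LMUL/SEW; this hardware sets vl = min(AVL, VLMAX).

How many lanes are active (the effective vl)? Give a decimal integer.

vl = 1

VLMAX = (256 × 1/4) / 8 = 8 lanes
vl = min(AVL, VLMAX) = min(1, 8) = 1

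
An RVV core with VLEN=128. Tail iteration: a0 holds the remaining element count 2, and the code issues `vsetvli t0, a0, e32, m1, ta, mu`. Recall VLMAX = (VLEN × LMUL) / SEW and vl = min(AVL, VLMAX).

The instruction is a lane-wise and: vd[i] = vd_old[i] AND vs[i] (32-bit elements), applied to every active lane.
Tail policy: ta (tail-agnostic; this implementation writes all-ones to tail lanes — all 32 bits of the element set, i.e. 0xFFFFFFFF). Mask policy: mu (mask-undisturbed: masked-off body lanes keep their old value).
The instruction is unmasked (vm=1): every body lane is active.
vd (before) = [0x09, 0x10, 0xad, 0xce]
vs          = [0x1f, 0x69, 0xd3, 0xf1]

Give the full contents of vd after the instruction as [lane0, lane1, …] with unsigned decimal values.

vd = [9, 0, 4294967295, 4294967295]

VLMAX = VLEN×LMUL/SEW = 128×1/32 = 4
AVL=2 ≤ VLMAX=4, so vl = 2
[0] and(0x09,0x1f) = 0x09
[1] and(0x10,0x69) = 0x00
[2] tail/ones = 0xffffffff
[3] tail/ones = 0xffffffff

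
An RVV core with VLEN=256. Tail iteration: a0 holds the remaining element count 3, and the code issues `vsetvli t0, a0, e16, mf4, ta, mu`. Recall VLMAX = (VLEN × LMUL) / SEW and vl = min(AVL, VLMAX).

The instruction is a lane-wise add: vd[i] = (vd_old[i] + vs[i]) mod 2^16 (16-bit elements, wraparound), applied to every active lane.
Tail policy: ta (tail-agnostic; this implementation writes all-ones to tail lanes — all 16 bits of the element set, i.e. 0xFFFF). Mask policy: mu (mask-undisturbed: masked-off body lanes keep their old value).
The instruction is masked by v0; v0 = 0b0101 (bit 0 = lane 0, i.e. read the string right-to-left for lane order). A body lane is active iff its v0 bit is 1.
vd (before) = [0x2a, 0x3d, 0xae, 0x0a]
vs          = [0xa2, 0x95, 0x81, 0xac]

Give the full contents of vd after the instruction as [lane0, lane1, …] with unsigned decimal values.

VLMAX = (256 × 1/4) / 16 = 4 lanes
vl ← min(3, 4) = 3
  i=0: add(0x2a,0xa2) → 204
  i=1: mask-off/keep → 61
  i=2: add(0xae,0x81) → 303
  i=3: tail/ones → 65535

vd = [204, 61, 303, 65535]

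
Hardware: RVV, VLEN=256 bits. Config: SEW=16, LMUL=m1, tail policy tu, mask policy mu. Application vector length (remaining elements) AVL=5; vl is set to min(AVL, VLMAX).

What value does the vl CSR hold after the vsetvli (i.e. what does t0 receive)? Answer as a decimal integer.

vl = 5

VLMAX = VLEN×LMUL/SEW = 256×1/16 = 16
AVL=5 ≤ VLMAX=16, so vl = 5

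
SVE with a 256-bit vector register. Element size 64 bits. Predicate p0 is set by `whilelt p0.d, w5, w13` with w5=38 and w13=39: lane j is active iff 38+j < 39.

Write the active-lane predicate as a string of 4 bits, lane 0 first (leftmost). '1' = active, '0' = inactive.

register lanes = 256/64 = 4
whilelt: lane j active iff 38+j < 39 → j < 1 → 1 active
bits (lane 0 leftmost): 1000

predicate = 1000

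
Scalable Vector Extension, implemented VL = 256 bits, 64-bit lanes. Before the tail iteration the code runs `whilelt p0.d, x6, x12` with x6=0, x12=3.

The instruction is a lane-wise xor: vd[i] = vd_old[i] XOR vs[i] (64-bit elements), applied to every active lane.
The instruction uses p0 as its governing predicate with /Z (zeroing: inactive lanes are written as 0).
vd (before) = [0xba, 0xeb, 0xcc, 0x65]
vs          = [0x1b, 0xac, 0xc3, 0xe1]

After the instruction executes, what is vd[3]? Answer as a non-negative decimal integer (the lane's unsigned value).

vd[3] = 0

256-bit reg / 64-bit elem → 4 lanes
p0[j] = (0+j < 3); true for j=0..2 → 3 lanes set
vd[0] xor(0xba,0x1b) -> 0xa1
vd[1] xor(0xeb,0xac) -> 0x47
vd[2] xor(0xcc,0xc3) -> 0x0f
vd[3] tail/zero -> 0x00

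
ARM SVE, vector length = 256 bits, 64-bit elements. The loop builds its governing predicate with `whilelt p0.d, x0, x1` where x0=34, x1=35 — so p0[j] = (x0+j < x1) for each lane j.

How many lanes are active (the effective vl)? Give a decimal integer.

lane count: 256 div 64 = 4
active while 34+j < 35, i.e. j ∈ [0,1) capped at 4 ⇒ 1

vl = 1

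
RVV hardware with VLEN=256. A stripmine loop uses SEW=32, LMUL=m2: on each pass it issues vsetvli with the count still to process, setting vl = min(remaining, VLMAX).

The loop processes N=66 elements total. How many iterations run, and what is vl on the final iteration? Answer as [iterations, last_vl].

VLMAX = VLEN×LMUL/SEW = 256×2/32 = 16
N=66: ⌈66/16⌉ = 5 iters; last vl = 66 − 4×16 = 2

[iterations, last_vl] = [5, 2]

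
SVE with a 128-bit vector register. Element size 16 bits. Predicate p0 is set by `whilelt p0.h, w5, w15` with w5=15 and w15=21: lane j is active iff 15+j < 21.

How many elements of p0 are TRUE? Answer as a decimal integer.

lane count: 128 div 16 = 8
active while 15+j < 21, i.e. j ∈ [0,6) capped at 8 ⇒ 6

vl = 6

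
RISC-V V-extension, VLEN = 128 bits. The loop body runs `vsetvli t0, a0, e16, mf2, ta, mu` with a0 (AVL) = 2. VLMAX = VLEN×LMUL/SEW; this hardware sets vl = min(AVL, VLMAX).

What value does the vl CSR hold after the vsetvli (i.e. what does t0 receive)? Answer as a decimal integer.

vl = 2

lanes per group: 128·1/2/16 = 4
AVL=2 ≤ VLMAX=4, so vl = 2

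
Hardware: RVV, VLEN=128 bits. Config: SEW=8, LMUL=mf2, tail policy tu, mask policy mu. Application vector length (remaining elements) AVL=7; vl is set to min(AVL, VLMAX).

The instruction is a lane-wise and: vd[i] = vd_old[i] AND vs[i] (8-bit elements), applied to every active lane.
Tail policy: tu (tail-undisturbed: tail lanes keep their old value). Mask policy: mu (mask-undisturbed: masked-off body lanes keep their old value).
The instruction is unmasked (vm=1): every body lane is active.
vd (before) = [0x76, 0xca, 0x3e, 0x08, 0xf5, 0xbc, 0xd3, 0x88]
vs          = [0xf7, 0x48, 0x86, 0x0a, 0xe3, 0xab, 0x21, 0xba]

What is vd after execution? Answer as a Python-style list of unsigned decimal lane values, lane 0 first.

vd = [118, 72, 6, 8, 225, 168, 1, 136]

lanes per group: 128·1/2/8 = 8
vl = min(AVL, VLMAX) = min(7, 8) = 7
[0] and(0x76,0xf7) = 0x76
[1] and(0xca,0x48) = 0x48
[2] and(0x3e,0x86) = 0x06
[3] and(0x08,0x0a) = 0x08
[4] and(0xf5,0xe3) = 0xe1
[5] and(0xbc,0xab) = 0xa8
[6] and(0xd3,0x21) = 0x01
[7] tail/keep = 0x88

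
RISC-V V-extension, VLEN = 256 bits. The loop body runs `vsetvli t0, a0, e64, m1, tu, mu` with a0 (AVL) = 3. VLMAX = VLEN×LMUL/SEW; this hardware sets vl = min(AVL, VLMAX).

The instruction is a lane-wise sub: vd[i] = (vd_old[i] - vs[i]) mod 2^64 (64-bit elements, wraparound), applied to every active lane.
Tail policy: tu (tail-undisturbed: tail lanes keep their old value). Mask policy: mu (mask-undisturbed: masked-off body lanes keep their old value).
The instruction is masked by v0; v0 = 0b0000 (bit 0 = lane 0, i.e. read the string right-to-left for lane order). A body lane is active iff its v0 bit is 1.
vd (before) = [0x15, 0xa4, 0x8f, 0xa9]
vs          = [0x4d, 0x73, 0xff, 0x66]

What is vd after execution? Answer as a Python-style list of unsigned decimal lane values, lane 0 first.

lanes per group: 256·1/64 = 4
vl = min(AVL, VLMAX) = min(3, 4) = 3
[0] mask-off/keep = 0x15
[1] mask-off/keep = 0xa4
[2] mask-off/keep = 0x8f
[3] tail/keep = 0xa9

vd = [21, 164, 143, 169]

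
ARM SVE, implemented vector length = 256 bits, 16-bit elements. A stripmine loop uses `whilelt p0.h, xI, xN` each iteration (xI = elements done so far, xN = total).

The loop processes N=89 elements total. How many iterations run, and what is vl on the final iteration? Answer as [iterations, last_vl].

register lanes = 256/16 = 16
N=89: ⌈89/16⌉ = 6 iters; last vl = 89 − 5×16 = 9

[iterations, last_vl] = [6, 9]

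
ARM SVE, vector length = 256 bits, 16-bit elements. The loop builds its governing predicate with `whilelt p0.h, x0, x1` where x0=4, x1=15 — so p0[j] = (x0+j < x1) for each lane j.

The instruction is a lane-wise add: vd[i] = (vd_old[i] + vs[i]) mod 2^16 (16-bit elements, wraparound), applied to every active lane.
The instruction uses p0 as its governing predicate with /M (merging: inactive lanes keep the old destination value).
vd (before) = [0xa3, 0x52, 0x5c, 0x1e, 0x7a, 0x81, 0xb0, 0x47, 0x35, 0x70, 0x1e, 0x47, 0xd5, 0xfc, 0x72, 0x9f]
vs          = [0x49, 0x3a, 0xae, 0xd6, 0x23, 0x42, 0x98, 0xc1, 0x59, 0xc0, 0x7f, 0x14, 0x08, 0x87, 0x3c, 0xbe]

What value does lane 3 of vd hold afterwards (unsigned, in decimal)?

vd[3] = 244

lane count: 256 div 16 = 16
whilelt: lane j active iff 4+j < 15 → j < 11 → 11 active
  i=0: add(0xa3,0x49) → 236
  i=1: add(0x52,0x3a) → 140
  i=2: add(0x5c,0xae) → 266
  i=3: add(0x1e,0xd6) → 244
  i=4: add(0x7a,0x23) → 157
  i=5: add(0x81,0x42) → 195
  i=6: add(0xb0,0x98) → 328
  i=7: add(0x47,0xc1) → 264
  i=8: add(0x35,0x59) → 142
  i=9: add(0x70,0xc0) → 304
  i=10: add(0x1e,0x7f) → 157
  i=11: tail/keep → 71
  i=12: tail/keep → 213
  i=13: tail/keep → 252
  i=14: tail/keep → 114
  i=15: tail/keep → 159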